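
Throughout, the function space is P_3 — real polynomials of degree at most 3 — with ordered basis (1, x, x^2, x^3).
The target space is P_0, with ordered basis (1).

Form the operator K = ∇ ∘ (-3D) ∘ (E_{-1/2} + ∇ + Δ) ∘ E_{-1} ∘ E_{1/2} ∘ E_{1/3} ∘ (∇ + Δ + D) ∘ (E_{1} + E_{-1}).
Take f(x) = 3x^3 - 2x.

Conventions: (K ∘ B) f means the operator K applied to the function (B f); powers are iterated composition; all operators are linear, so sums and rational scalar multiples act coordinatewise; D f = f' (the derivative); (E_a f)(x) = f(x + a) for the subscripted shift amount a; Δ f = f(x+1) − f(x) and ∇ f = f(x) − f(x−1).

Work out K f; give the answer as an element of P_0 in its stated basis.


E_{1} f = 3x^3 + 9x^2 + 7x + 1
E_{-1} f = 3x^3 - 9x^2 + 7x - 1
(E_{1} + E_{-1}) f = 6x^3 + 14x
∇ (E_{1} + E_{-1}) f = 18x^2 - 18x + 20
Δ (E_{1} + E_{-1}) f = 18x^2 + 18x + 20
D (E_{1} + E_{-1}) f = 18x^2 + 14
(∇ + Δ + D) (E_{1} + E_{-1}) f = 54x^2 + 54
E_{1/3} (∇ + Δ + D) (E_{1} + E_{-1}) f = 54x^2 + 36x + 60
E_{1/2} E_{1/3} (∇ + Δ + D) (E_{1} + E_{-1}) f = 54x^2 + 90x + 183/2
E_{-1} E_{1/2} E_{1/3} (∇ + Δ + D) (E_{1} + E_{-1}) f = 54x^2 - 18x + 111/2
E_{-1/2} (E_{-1} ∘ E_{1/2} ∘ E_{1/3} ∘ (∇ + Δ + D) ∘ (E_{1} + E_{-1})) f = 54x^2 - 72x + 78
∇ (E_{-1} ∘ E_{1/2} ∘ E_{1/3} ∘ (∇ + Δ + D) ∘ (E_{1} + E_{-1})) f = 108x - 72
Δ (E_{-1} ∘ E_{1/2} ∘ E_{1/3} ∘ (∇ + Δ + D) ∘ (E_{1} + E_{-1})) f = 108x + 36
(E_{-1/2} + ∇ + Δ) (E_{-1} ∘ E_{1/2} ∘ E_{1/3} ∘ (∇ + Δ + D) ∘ (E_{1} + E_{-1})) f = 54x^2 + 144x + 42
D (E_{-1/2} + ∇ + Δ) (E_{-1} ∘ E_{1/2} ∘ E_{1/3} ∘ (∇ + Δ + D) ∘ (E_{1} + E_{-1})) f = 108x + 144
(-3D) (E_{-1/2} + ∇ + Δ) (E_{-1} ∘ E_{1/2} ∘ E_{1/3} ∘ (∇ + Δ + D) ∘ (E_{1} + E_{-1})) f = -324x - 432
∇ ((-3D) ∘ (E_{-1/2} + ∇ + Δ)) (E_{-1} ∘ E_{1/2} ∘ E_{1/3} ∘ (∇ + Δ + D) ∘ (E_{1} + E_{-1})) f = -324

g(x) = -324


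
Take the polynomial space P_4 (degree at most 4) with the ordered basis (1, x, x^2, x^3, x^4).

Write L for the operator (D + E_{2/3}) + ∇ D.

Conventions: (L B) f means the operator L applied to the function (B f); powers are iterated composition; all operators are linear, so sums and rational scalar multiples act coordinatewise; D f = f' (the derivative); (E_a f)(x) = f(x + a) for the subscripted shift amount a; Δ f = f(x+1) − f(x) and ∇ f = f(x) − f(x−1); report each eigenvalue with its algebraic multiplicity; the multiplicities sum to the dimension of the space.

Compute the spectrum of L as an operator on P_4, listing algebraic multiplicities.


image of 1: 1
image of x: x + 5/3
image of x^2: x^2 + (10/3)x + 22/9
image of x^3: x^3 + 5x^2 + (22/3)x - 73/27
image of x^4: x^4 + (20/3)x^3 + (44/3)x^2 - (292/27)x + 340/81
the matrix is upper triangular; its diagonal is (1, 1, 1, 1, 1)
for a triangular matrix the eigenvalues are the diagonal entries, with algebraic multiplicity their repetition count

λ = 1 (multiplicity 5)


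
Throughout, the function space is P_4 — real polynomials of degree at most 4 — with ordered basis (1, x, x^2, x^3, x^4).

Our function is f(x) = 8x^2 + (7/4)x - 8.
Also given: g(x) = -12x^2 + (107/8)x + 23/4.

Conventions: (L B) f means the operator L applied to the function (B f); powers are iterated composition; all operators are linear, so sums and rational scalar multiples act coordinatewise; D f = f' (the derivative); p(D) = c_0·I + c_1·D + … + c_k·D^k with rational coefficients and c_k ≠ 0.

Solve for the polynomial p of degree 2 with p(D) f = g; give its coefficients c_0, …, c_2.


D^0 f = 8x^2 + (7/4)x - 8
D^1 f = 16x + 7/4
D^2 f = 16
matching coefficients of g against c_0 f + c_1 Df + … from the top degree down determines the c_i
solution: c_0 = -3/2, c_1 = 1, c_2 = -1/2

p(D) = -(3/2)·I + D − (1/2)·D^2, i.e. c_0 = -3/2, c_1 = 1, c_2 = -1/2


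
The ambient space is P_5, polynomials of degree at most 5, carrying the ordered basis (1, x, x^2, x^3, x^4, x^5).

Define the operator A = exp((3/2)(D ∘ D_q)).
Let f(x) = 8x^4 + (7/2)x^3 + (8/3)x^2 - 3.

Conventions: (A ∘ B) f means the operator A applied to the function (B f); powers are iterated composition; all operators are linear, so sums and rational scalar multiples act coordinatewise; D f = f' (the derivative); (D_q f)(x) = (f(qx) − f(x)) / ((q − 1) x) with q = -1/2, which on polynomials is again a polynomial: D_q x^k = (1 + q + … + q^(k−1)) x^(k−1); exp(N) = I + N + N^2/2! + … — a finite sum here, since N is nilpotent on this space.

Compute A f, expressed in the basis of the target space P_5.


g(x) = 8x^4 + (7/2)x^3 + (151/6)x^2 + (63/8)x + 119/16

order-1 term: (45/2)x^2 + (63/8)x + 2
order-2 term: 135/16
the series for exp((3/2)(D ∘ D_q)) f terminates at order 2
exp((3/2)(D ∘ D_q)) f = 8x^4 + (7/2)x^3 + (151/6)x^2 + (63/8)x + 119/16


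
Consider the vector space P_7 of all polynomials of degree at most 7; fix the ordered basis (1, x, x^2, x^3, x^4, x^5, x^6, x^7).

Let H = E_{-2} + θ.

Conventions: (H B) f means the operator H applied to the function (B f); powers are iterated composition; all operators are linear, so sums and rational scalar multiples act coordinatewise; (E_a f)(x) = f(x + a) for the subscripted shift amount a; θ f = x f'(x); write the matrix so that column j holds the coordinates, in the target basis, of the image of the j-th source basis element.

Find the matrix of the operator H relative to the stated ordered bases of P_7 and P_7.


image of 1: 1
image of x: 2x - 2
image of x^2: 3x^2 - 4x + 4
image of x^3: 4x^3 - 6x^2 + 12x - 8
image of x^4: 5x^4 - 8x^3 + 24x^2 - 32x + 16
image of x^5: 6x^5 - 10x^4 + 40x^3 - 80x^2 + 80x - 32
image of x^6: 7x^6 - 12x^5 + 60x^4 - 160x^3 + 240x^2 - 192x + 64
image of x^7: 8x^7 - 14x^6 + 84x^5 - 280x^4 + 560x^3 - 672x^2 + 448x - 128
each image's coordinates form column j of the matrix

the matrix is [[1, -2, 4, -8, 16, -32, 64, -128]; [0, 2, -4, 12, -32, 80, -192, 448]; [0, 0, 3, -6, 24, -80, 240, -672]; [0, 0, 0, 4, -8, 40, -160, 560]; [0, 0, 0, 0, 5, -10, 60, -280]; [0, 0, 0, 0, 0, 6, -12, 84]; [0, 0, 0, 0, 0, 0, 7, -14]; [0, 0, 0, 0, 0, 0, 0, 8]] (rows listed top to bottom)


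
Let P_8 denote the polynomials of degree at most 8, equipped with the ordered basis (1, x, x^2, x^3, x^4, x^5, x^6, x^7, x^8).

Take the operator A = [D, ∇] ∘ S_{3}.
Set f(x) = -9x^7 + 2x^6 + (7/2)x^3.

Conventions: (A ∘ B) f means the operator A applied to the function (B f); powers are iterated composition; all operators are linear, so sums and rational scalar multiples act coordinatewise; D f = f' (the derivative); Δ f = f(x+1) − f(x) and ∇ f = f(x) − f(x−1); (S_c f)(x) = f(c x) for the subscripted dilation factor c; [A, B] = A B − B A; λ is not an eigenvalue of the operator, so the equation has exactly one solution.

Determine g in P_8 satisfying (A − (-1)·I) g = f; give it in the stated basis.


the image equals g(x) = -9x^7 + 2x^6 + (7/2)x^3

write g with unknown coordinates in the stated basis and equate coefficients in (A − (-1)·I) g = f
solving from the highest basis element down gives g = -9x^7 + 2x^6 + (7/2)x^3
check: A g = 0
so A g − (-1)·g = -9x^7 + 2x^6 + (7/2)x^3 = f ✓


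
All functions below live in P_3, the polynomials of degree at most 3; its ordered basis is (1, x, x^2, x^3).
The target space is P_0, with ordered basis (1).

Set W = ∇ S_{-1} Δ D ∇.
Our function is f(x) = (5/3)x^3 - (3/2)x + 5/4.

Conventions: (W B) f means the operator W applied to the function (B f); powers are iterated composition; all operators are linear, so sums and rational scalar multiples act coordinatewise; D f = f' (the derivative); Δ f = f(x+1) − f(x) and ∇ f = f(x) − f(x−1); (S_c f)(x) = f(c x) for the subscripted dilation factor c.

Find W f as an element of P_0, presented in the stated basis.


∇ f = 5x^2 - 5x + 1/6
D ∇ f = 10x - 5
Δ D ∇ f = 10
S_{-1} (Δ D) ∇ f = 10
∇ S_{-1} (Δ D) ∇ f = 0

the image equals g(x) = 0


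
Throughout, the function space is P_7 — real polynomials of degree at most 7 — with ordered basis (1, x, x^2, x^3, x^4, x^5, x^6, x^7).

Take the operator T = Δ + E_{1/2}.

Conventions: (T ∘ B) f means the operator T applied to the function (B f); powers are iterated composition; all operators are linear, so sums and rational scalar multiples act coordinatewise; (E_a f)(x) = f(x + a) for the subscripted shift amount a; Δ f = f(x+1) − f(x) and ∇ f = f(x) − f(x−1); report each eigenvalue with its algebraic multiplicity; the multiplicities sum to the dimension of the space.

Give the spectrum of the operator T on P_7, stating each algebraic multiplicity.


image of 1: 1
image of x: x + 3/2
image of x^2: x^2 + 3x + 5/4
image of x^3: x^3 + (9/2)x^2 + (15/4)x + 9/8
image of x^4: x^4 + 6x^3 + (15/2)x^2 + (9/2)x + 17/16
image of x^5: x^5 + (15/2)x^4 + (25/2)x^3 + (45/4)x^2 + (85/16)x + 33/32
image of x^6: x^6 + 9x^5 + (75/4)x^4 + (45/2)x^3 + (255/16)x^2 + (99/16)x + 65/64
image of x^7: x^7 + (21/2)x^6 + (105/4)x^5 + (315/8)x^4 + (595/16)x^3 + (693/32)x^2 + (455/64)x + 129/128
the matrix is upper triangular; its diagonal is (1, 1, 1, 1, 1, 1, 1, 1)
for a triangular matrix the eigenvalues are the diagonal entries, with algebraic multiplicity their repetition count

λ = 1 (multiplicity 8)


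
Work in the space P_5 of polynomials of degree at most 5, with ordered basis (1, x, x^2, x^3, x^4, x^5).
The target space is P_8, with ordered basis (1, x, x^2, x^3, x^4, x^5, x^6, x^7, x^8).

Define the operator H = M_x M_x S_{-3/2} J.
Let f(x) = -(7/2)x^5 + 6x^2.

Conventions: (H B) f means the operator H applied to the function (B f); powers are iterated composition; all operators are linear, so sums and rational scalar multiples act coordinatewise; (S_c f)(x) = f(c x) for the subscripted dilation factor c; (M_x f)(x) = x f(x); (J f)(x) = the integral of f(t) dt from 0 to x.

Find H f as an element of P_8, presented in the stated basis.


J f = -(7/12)x^6 + 2x^3
S_{-3/2} J f = -(1701/256)x^6 - (27/4)x^3
M_x (S_{-3/2} J) f = -(1701/256)x^7 - (27/4)x^4
M_x M_x (S_{-3/2} J) f = -(1701/256)x^8 - (27/4)x^5

the result is g(x) = -(1701/256)x^8 - (27/4)x^5


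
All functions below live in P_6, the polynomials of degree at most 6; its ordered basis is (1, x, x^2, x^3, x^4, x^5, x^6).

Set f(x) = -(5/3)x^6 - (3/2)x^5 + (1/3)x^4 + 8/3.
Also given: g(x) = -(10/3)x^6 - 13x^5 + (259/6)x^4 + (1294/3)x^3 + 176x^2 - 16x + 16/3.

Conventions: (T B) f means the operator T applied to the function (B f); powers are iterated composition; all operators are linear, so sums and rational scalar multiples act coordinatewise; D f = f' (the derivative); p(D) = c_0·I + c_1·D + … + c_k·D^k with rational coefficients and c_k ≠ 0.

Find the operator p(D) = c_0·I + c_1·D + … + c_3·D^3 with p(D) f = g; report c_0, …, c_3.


c_0 = 2, c_1 = 1, c_2 = -1, c_3 = -2

D^0 f = -(5/3)x^6 - (3/2)x^5 + (1/3)x^4 + 8/3
D^1 f = -10x^5 - (15/2)x^4 + (4/3)x^3
D^2 f = -50x^4 - 30x^3 + 4x^2
D^3 f = -200x^3 - 90x^2 + 8x
matching coefficients of g against c_0 f + c_1 Df + … from the top degree down determines the c_i
solution: c_0 = 2, c_1 = 1, c_2 = -1, c_3 = -2


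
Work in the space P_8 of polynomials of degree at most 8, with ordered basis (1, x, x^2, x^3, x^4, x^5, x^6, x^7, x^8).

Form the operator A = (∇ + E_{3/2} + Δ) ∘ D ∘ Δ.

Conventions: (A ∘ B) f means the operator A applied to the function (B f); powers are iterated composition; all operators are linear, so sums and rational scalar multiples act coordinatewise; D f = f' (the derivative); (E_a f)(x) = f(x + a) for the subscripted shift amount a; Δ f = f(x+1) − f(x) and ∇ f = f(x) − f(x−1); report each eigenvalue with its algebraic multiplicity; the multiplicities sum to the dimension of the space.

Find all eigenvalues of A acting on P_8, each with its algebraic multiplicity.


image of 1: 0
image of x: 0
image of x^2: 2
image of x^3: 6x + 24
image of x^4: 12x^2 + 96x + 73
image of x^5: 20x^3 + 240x^2 + 365x + 250
image of x^6: 30x^4 + 480x^3 + 1095x^2 + 1500x + 5763/8
image of x^7: 42x^5 + 840x^4 + 2555x^3 + 5250x^2 + (40341/8)x + 8309/4
image of x^8: 56x^6 + 1344x^5 + 5110x^4 + 14000x^3 + (40341/2)x^2 + 16618x + 46033/8
the matrix is upper triangular; its diagonal is (0, 0, 0, 0, 0, 0, 0, 0, 0)
for a triangular matrix the eigenvalues are the diagonal entries, with algebraic multiplicity their repetition count

λ = 0 (multiplicity 9)


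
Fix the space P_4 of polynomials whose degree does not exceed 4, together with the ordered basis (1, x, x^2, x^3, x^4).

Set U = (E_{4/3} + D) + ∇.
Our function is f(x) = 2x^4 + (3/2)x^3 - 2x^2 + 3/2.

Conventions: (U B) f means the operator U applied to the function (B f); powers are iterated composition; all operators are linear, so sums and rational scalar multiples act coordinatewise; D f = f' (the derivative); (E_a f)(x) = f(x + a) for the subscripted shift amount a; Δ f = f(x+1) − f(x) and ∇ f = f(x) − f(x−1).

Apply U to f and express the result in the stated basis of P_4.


E_{4/3} f = 2x^4 + (73/6)x^3 + (76/3)x^2 + (584/27)x + 1267/162
D f = 8x^3 + (9/2)x^2 - 4x
(E_{4/3} + D) f = 2x^4 + (121/6)x^3 + (179/6)x^2 + (476/27)x + 1267/162
∇ f = 8x^3 - (15/2)x^2 - (1/2)x + 3/2
((E_{4/3} + D) + ∇) f = 2x^4 + (169/6)x^3 + (67/3)x^2 + (925/54)x + 755/81

the image equals g(x) = 2x^4 + (169/6)x^3 + (67/3)x^2 + (925/54)x + 755/81


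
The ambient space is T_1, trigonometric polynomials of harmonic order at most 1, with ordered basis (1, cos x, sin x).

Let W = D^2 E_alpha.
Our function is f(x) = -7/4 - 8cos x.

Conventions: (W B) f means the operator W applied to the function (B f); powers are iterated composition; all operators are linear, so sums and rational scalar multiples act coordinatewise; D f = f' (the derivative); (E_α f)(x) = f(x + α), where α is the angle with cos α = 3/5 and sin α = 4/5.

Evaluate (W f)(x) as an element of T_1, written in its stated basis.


E_alpha f = -7/4 - (24/5)cos x + (32/5)sin x
D E_alpha f = (32/5)cos x + (24/5)sin x
D D E_alpha f = (24/5)cos x - (32/5)sin x

the result is g(x) = (24/5)cos x - (32/5)sin x


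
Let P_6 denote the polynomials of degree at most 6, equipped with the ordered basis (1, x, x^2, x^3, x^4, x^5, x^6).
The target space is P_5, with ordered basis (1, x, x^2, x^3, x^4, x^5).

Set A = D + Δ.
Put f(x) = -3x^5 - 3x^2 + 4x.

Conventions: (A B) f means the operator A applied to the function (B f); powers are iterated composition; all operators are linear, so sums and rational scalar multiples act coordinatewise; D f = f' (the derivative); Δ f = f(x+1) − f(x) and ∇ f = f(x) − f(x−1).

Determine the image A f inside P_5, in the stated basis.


g(x) = -30x^4 - 30x^3 - 30x^2 - 27x + 2

D f = -15x^4 - 6x + 4
Δ f = -15x^4 - 30x^3 - 30x^2 - 21x - 2
(D + Δ) f = -30x^4 - 30x^3 - 30x^2 - 27x + 2


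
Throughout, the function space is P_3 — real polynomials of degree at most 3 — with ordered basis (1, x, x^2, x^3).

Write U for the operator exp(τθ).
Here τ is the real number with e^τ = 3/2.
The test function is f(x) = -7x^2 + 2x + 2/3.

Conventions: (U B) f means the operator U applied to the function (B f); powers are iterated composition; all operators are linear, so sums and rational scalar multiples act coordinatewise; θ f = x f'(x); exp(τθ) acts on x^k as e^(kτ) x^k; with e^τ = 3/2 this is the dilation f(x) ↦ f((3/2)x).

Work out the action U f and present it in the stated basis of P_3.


the image equals g(x) = -(63/4)x^2 + 3x + 2/3

exp(τθ) x^k = e^(kτ) x^k; with e^τ = 3/2 this sends x^k to (3/2)^k x^k
x ↦ 3/2 x
x^2 ↦ 9/4 x^2
applying this coordinatewise to f: exp(τθ) f = -(63/4)x^2 + 3x + 2/3


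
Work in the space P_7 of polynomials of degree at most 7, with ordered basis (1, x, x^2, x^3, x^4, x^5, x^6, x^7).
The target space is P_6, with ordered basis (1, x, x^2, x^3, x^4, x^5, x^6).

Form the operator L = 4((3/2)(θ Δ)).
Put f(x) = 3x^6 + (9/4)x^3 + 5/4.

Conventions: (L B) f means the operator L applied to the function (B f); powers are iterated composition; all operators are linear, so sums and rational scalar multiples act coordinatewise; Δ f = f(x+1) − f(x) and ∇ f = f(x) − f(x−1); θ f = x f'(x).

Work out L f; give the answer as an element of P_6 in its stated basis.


Δ f = 18x^5 + 45x^4 + 60x^3 + (207/4)x^2 + (99/4)x + 21/4
θ Δ f = 90x^5 + 180x^4 + 180x^3 + (207/2)x^2 + (99/4)x
((3/2)(θ Δ)) f = 135x^5 + 270x^4 + 270x^3 + (621/4)x^2 + (297/8)x
(4((3/2)(θ Δ))) f = 540x^5 + 1080x^4 + 1080x^3 + 621x^2 + (297/2)x

the result is g(x) = 540x^5 + 1080x^4 + 1080x^3 + 621x^2 + (297/2)x


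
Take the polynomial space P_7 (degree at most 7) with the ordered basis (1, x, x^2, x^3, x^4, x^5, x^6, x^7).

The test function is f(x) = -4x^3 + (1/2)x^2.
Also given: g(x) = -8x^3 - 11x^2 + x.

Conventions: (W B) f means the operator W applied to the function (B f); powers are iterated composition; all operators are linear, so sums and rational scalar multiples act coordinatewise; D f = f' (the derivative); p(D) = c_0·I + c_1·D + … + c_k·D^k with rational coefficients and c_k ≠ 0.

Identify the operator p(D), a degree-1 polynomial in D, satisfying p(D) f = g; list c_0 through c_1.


D^0 f = -4x^3 + (1/2)x^2
D^1 f = -12x^2 + x
matching coefficients of g against c_0 f + c_1 Df + … from the top degree down determines the c_i
solution: c_0 = 2, c_1 = 1

p(D) = 2·I + D, i.e. c_0 = 2, c_1 = 1


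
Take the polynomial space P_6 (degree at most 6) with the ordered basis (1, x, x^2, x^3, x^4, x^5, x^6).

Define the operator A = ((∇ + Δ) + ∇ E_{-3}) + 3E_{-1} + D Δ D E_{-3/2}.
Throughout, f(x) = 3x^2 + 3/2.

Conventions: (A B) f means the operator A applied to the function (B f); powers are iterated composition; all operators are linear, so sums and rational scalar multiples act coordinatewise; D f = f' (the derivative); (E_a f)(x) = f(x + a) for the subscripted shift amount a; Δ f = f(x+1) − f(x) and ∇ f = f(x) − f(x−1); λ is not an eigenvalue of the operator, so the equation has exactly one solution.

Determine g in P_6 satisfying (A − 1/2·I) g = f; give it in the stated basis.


the result is g(x) = (6/5)x^2 + 63/25

write g with unknown coordinates in the stated basis and equate coefficients in (A − 1/2·I) g = f
solving from the highest basis element down gives g = (6/5)x^2 + 63/25
check: A g = (18/5)x^2 + 69/25
so A g − 1/2·g = 3x^2 + 3/2 = f ✓


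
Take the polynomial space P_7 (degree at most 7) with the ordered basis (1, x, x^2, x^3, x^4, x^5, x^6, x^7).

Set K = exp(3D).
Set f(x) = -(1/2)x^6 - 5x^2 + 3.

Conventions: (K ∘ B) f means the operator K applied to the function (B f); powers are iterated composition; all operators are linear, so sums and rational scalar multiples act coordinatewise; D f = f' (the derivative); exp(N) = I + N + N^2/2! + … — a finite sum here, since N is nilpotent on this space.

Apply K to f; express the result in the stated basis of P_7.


order-1 term: -9x^5 - 30x
order-2 term: -(135/2)x^4 - 45
order-3 term: -270x^3
order-4 term: -(1215/2)x^2
order-5 term: -729x
order-6 term: -729/2
the series for exp(3D) f terminates at order 6
exp(3D) f = -(1/2)x^6 - 9x^5 - (135/2)x^4 - 270x^3 - (1225/2)x^2 - 759x - 813/2

the result is g(x) = -(1/2)x^6 - 9x^5 - (135/2)x^4 - 270x^3 - (1225/2)x^2 - 759x - 813/2


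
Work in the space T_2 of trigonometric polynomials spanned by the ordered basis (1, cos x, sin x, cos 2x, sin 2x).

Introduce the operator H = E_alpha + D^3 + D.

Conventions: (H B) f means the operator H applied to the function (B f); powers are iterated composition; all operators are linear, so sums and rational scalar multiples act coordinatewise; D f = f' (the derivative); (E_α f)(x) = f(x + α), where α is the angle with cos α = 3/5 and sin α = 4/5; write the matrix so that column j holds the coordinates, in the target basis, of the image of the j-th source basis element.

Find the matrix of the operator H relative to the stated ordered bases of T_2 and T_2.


the matrix is [[1, 0, 0, 0, 0]; [0, 3/5, 4/5, 0, 0]; [0, -4/5, 3/5, 0, 0]; [0, 0, 0, -7/25, -126/25]; [0, 0, 0, 126/25, -7/25]] (rows listed top to bottom)

image of 1: 1
image of cos x: (3/5)cos x - (4/5)sin x
image of sin x: (4/5)cos x + (3/5)sin x
image of cos 2x: -(7/25)cos 2x + (126/25)sin 2x
image of sin 2x: -(126/25)cos 2x - (7/25)sin 2x
each image's coordinates form column j of the matrix


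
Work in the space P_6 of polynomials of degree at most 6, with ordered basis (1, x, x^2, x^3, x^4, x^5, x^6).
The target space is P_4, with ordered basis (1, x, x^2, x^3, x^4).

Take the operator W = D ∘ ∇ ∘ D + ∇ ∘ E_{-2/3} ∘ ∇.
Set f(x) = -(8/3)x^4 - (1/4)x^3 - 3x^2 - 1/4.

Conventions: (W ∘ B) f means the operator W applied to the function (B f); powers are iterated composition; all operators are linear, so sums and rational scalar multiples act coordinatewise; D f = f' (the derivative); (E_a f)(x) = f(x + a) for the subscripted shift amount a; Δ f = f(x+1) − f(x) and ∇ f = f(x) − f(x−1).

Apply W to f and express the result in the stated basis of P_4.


D f = -(32/3)x^3 - (3/4)x^2 - 6x
∇ D f = -32x^2 + (61/2)x - 191/12
D ∇ D f = -64x + 61/2
∇ f = -(32/3)x^3 + (61/4)x^2 - (191/12)x + 65/12
E_{-2/3} ∇ f = -(32/3)x^3 + (439/12)x^2 - (1817/36)x + 8413/324
∇ E_{-2/3} ∇ f = -32x^2 + (631/6)x - 1759/18
(D ∘ ∇ ∘ D + ∇ ∘ E_{-2/3} ∘ ∇) f = -32x^2 + (247/6)x - 605/9

g(x) = -32x^2 + (247/6)x - 605/9


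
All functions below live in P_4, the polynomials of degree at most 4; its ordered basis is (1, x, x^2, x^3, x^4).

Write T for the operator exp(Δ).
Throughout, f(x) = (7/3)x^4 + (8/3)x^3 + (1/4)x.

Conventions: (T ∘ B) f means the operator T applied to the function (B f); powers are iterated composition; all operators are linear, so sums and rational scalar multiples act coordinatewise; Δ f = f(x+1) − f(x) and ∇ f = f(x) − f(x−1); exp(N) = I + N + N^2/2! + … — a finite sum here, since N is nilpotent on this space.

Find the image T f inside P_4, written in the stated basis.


order-1 term: (28/3)x^3 + 22x^2 + (52/3)x + 21/4
order-2 term: 14x^2 + 36x + 73/3
order-3 term: (28/3)x + 50/3
order-4 term: 7/3
the series for exp(Δ) f terminates at order 4
exp(Δ) f = (7/3)x^4 + 12x^3 + 36x^2 + (755/12)x + 583/12

the image equals g(x) = (7/3)x^4 + 12x^3 + 36x^2 + (755/12)x + 583/12


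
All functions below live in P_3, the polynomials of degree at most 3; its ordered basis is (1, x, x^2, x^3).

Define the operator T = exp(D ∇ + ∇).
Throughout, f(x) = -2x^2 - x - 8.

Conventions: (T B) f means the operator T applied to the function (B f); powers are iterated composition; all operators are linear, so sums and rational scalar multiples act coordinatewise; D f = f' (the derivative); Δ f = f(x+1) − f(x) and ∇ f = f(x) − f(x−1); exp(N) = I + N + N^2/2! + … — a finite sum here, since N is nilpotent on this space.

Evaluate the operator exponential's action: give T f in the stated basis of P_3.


order-1 term: -4x - 3
order-2 term: -2
the series for exp(D ∇ + ∇) f terminates at order 2
exp(D ∇ + ∇) f = -2x^2 - 5x - 13

the image equals g(x) = -2x^2 - 5x - 13


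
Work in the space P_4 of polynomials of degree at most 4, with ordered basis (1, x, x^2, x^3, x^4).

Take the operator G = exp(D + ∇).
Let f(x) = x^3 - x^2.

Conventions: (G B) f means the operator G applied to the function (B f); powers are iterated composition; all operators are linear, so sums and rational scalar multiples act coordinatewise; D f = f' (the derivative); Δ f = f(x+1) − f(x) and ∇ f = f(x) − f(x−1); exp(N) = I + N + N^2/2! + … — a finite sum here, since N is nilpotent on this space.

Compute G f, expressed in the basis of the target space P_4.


the image equals g(x) = x^3 + 5x^2 + 5x

order-1 term: 6x^2 - 7x + 2
order-2 term: 12x - 10
order-3 term: 8
the series for exp(D + ∇) f terminates at order 3
exp(D + ∇) f = x^3 + 5x^2 + 5x


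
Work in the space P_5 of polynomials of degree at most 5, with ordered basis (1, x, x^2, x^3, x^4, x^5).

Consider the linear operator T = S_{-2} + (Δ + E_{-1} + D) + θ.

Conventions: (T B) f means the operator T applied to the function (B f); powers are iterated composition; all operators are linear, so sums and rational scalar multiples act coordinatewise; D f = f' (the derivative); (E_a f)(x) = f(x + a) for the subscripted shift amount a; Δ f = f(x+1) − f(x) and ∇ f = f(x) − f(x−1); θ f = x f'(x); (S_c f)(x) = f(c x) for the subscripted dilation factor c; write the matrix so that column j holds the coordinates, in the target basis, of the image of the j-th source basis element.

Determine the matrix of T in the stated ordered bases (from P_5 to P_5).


image of 1: 2
image of x: 1
image of x^2: 7x^2 + 2x + 2
image of x^3: -4x^3 + 3x^2 + 6x
image of x^4: 21x^4 + 4x^3 + 12x^2 + 2
image of x^5: -26x^5 + 5x^4 + 20x^3 + 10x
each image's coordinates form column j of the matrix

the matrix is [[2, 1, 2, 0, 2, 0]; [0, 0, 2, 6, 0, 10]; [0, 0, 7, 3, 12, 0]; [0, 0, 0, -4, 4, 20]; [0, 0, 0, 0, 21, 5]; [0, 0, 0, 0, 0, -26]] (rows listed top to bottom)


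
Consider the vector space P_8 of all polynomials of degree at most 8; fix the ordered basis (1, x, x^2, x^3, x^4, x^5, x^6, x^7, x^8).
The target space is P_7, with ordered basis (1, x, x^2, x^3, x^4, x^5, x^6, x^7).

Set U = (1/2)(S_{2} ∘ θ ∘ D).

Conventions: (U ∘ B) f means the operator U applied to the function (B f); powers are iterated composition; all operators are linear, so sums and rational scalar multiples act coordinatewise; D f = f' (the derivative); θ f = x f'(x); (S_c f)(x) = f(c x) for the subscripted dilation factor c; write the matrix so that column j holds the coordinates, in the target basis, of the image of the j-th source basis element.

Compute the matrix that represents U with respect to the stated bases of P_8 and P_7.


image of 1: 0
image of x: 0
image of x^2: 2x
image of x^3: 12x^2
image of x^4: 48x^3
image of x^5: 160x^4
image of x^6: 480x^5
image of x^7: 1344x^6
image of x^8: 3584x^7
each image's coordinates form column j of the matrix

the matrix is [[0, 0, 0, 0, 0, 0, 0, 0, 0]; [0, 0, 2, 0, 0, 0, 0, 0, 0]; [0, 0, 0, 12, 0, 0, 0, 0, 0]; [0, 0, 0, 0, 48, 0, 0, 0, 0]; [0, 0, 0, 0, 0, 160, 0, 0, 0]; [0, 0, 0, 0, 0, 0, 480, 0, 0]; [0, 0, 0, 0, 0, 0, 0, 1344, 0]; [0, 0, 0, 0, 0, 0, 0, 0, 3584]] (rows listed top to bottom)


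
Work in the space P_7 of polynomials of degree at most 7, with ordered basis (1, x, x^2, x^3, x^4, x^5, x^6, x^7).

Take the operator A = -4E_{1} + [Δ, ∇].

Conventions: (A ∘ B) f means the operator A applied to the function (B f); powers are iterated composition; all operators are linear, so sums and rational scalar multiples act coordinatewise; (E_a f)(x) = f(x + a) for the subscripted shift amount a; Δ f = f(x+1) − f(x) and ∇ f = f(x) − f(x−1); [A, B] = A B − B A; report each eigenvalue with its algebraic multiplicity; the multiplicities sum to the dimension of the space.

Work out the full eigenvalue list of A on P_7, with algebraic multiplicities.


image of 1: -4
image of x: -4x - 4
image of x^2: -4x^2 - 8x - 4
image of x^3: -4x^3 - 12x^2 - 12x - 4
image of x^4: -4x^4 - 16x^3 - 24x^2 - 16x - 4
image of x^5: -4x^5 - 20x^4 - 40x^3 - 40x^2 - 20x - 4
image of x^6: -4x^6 - 24x^5 - 60x^4 - 80x^3 - 60x^2 - 24x - 4
image of x^7: -4x^7 - 28x^6 - 84x^5 - 140x^4 - 140x^3 - 84x^2 - 28x - 4
the matrix is upper triangular; its diagonal is (-4, -4, -4, -4, -4, -4, -4, -4)
for a triangular matrix the eigenvalues are the diagonal entries, with algebraic multiplicity their repetition count

λ = -4 (multiplicity 8)


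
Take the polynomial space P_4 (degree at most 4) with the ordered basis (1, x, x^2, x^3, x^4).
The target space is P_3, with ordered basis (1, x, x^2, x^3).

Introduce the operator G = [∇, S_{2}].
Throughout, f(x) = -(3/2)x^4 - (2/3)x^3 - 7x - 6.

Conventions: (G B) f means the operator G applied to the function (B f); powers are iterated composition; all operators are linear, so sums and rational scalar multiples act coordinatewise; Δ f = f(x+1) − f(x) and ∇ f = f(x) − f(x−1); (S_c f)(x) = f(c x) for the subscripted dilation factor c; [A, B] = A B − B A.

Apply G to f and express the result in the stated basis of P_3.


S_{2} f = -24x^4 - (16/3)x^3 - 14x - 6
∇ S_{2} f = -96x^3 + 128x^2 - 80x + 14/3
∇ f = -6x^3 + 7x^2 - 4x - 37/6
S_{2} ∇ f = -48x^3 + 28x^2 - 8x - 37/6
[∇, S_{2}] f = -48x^3 + 100x^2 - 72x + 65/6

the result is g(x) = -48x^3 + 100x^2 - 72x + 65/6


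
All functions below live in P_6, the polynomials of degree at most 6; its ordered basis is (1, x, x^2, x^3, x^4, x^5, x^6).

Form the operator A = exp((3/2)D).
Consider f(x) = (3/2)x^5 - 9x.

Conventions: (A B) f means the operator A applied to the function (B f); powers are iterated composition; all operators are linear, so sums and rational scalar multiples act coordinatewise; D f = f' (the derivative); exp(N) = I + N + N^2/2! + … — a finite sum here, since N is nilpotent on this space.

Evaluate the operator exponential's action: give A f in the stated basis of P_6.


order-1 term: (45/4)x^4 - 27/2
order-2 term: (135/4)x^3
order-3 term: (405/8)x^2
order-4 term: (1215/32)x
order-5 term: 729/64
the series for exp((3/2)D) f terminates at order 5
exp((3/2)D) f = (3/2)x^5 + (45/4)x^4 + (135/4)x^3 + (405/8)x^2 + (927/32)x - 135/64

g(x) = (3/2)x^5 + (45/4)x^4 + (135/4)x^3 + (405/8)x^2 + (927/32)x - 135/64


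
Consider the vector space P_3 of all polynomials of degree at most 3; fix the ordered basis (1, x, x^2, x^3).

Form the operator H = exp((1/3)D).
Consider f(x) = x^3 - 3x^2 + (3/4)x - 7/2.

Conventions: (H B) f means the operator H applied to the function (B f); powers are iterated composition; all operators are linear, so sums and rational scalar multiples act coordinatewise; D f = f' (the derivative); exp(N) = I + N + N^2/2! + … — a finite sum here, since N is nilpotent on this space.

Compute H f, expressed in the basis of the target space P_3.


order-1 term: x^2 - 2x + 1/4
order-2 term: (1/3)x - 1/3
order-3 term: 1/27
the series for exp((1/3)D) f terminates at order 3
exp((1/3)D) f = x^3 - 2x^2 - (11/12)x - 383/108

g(x) = x^3 - 2x^2 - (11/12)x - 383/108


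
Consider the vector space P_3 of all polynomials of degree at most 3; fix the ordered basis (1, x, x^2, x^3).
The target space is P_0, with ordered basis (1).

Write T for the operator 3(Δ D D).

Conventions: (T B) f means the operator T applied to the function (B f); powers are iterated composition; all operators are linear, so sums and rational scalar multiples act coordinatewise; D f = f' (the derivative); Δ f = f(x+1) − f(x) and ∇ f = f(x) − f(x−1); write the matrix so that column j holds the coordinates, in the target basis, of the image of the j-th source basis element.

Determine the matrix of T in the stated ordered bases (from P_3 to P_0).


image of 1: 0
image of x: 0
image of x^2: 0
image of x^3: 18
each image's coordinates form column j of the matrix

the matrix is [[0, 0, 0, 18]] (rows listed top to bottom)


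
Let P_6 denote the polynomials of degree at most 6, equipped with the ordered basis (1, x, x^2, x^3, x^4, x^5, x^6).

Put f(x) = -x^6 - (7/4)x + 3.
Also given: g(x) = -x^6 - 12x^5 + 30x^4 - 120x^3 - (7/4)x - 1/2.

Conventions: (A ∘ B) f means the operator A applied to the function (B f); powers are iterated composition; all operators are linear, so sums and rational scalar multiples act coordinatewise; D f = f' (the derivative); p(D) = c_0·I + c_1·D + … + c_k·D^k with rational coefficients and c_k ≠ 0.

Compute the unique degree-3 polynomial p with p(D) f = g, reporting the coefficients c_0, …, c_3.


c_0 = 1, c_1 = 2, c_2 = -1, c_3 = 1

D^0 f = -x^6 - (7/4)x + 3
D^1 f = -6x^5 - 7/4
D^2 f = -30x^4
D^3 f = -120x^3
matching coefficients of g against c_0 f + c_1 Df + … from the top degree down determines the c_i
solution: c_0 = 1, c_1 = 2, c_2 = -1, c_3 = 1


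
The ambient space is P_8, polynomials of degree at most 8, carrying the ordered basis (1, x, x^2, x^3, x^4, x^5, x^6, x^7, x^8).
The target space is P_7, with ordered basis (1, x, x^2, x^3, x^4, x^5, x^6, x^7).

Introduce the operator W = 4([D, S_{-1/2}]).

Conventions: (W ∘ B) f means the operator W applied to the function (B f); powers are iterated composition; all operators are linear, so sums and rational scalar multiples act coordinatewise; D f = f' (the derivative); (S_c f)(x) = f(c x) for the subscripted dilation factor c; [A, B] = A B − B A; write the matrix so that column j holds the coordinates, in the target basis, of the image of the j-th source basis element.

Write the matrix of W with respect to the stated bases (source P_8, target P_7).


image of 1: 0
image of x: -6
image of x^2: 6x
image of x^3: -(9/2)x^2
image of x^4: 3x^3
image of x^5: -(15/8)x^4
image of x^6: (9/8)x^5
image of x^7: -(21/32)x^6
image of x^8: (3/8)x^7
each image's coordinates form column j of the matrix

the matrix is [[0, -6, 0, 0, 0, 0, 0, 0, 0]; [0, 0, 6, 0, 0, 0, 0, 0, 0]; [0, 0, 0, -9/2, 0, 0, 0, 0, 0]; [0, 0, 0, 0, 3, 0, 0, 0, 0]; [0, 0, 0, 0, 0, -15/8, 0, 0, 0]; [0, 0, 0, 0, 0, 0, 9/8, 0, 0]; [0, 0, 0, 0, 0, 0, 0, -21/32, 0]; [0, 0, 0, 0, 0, 0, 0, 0, 3/8]] (rows listed top to bottom)


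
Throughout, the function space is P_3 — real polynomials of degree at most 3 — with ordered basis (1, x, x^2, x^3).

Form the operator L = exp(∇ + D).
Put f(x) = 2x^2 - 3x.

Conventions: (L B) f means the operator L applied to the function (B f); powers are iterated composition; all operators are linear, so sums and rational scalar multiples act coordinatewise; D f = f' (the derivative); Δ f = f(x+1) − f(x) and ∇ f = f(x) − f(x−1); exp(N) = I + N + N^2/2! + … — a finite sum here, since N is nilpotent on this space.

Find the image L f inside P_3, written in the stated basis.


the result is g(x) = 2x^2 + 5x

order-1 term: 8x - 8
order-2 term: 8
the series for exp(∇ + D) f terminates at order 2
exp(∇ + D) f = 2x^2 + 5x


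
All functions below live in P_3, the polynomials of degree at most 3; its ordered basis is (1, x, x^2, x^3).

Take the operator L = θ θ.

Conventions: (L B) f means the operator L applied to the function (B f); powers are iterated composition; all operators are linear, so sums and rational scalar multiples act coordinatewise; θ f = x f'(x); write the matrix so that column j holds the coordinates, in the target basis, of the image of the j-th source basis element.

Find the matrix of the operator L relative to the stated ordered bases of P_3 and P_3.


image of 1: 0
image of x: x
image of x^2: 4x^2
image of x^3: 9x^3
each image's coordinates form column j of the matrix

the matrix is [[0, 0, 0, 0]; [0, 1, 0, 0]; [0, 0, 4, 0]; [0, 0, 0, 9]] (rows listed top to bottom)


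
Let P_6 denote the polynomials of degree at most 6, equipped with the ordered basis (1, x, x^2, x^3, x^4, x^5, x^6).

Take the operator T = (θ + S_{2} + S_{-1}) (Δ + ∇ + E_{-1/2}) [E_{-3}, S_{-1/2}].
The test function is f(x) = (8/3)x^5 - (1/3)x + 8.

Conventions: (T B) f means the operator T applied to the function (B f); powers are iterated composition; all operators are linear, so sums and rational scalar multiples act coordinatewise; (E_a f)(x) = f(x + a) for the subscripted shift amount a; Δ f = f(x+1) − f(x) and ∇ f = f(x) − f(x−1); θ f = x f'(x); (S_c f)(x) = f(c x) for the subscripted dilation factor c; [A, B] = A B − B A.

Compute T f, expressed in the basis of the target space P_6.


S_{-1/2} f = -(1/12)x^5 + (1/6)x + 8
E_{-3} S_{-1/2} f = -(1/12)x^5 + (5/4)x^4 - (15/2)x^3 + (45/2)x^2 - (403/12)x + 111/4
E_{-3} f = (8/3)x^5 - 40x^4 + 240x^3 - 720x^2 + (3239/3)x - 639
S_{-1/2} E_{-3} f = -(1/12)x^5 - (5/2)x^4 - 30x^3 - 180x^2 - (3239/6)x - 639
[E_{-3}, S_{-1/2}] f = (15/4)x^4 + (45/2)x^3 + (405/2)x^2 + (2025/4)x + 2667/4
Δ [E_{-3}, S_{-1/2}] f = 15x^3 + 90x^2 + (975/2)x + 735
∇ [E_{-3}, S_{-1/2}] f = 15x^3 + 45x^2 + (705/2)x + 645/2
E_{-1/2} [E_{-3}, S_{-1/2}] f = (15/4)x^4 + 15x^3 + (1395/8)x^2 + (1275/4)x + 29547/64
(Δ + ∇ + E_{-1/2}) [E_{-3}, S_{-1/2}] f = (15/4)x^4 + 45x^3 + (2475/8)x^2 + (4635/4)x + 97227/64
θ (Δ + ∇ + E_{-1/2}) [E_{-3}, S_{-1/2}] f = 15x^4 + 135x^3 + (2475/4)x^2 + (4635/4)x
S_{2} (Δ + ∇ + E_{-1/2}) [E_{-3}, S_{-1/2}] f = 60x^4 + 360x^3 + (2475/2)x^2 + (4635/2)x + 97227/64
S_{-1} (Δ + ∇ + E_{-1/2}) [E_{-3}, S_{-1/2}] f = (15/4)x^4 - 45x^3 + (2475/8)x^2 - (4635/4)x + 97227/64
(θ + S_{2} + S_{-1}) (Δ + ∇ + E_{-1/2}) [E_{-3}, S_{-1/2}] f = (315/4)x^4 + 450x^3 + (17325/8)x^2 + (4635/2)x + 97227/32

the result is g(x) = (315/4)x^4 + 450x^3 + (17325/8)x^2 + (4635/2)x + 97227/32


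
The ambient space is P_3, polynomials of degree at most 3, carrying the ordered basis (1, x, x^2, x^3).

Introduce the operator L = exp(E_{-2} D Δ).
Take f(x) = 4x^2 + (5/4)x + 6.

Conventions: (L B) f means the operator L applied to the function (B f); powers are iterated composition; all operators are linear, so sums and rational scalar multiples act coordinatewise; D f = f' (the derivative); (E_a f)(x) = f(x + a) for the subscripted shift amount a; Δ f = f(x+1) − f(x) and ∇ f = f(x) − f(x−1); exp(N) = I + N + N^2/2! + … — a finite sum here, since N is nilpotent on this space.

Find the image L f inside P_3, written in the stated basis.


order-1 term: 8
the series for exp(E_{-2} D Δ) f terminates at order 1
exp(E_{-2} D Δ) f = 4x^2 + (5/4)x + 14

g(x) = 4x^2 + (5/4)x + 14


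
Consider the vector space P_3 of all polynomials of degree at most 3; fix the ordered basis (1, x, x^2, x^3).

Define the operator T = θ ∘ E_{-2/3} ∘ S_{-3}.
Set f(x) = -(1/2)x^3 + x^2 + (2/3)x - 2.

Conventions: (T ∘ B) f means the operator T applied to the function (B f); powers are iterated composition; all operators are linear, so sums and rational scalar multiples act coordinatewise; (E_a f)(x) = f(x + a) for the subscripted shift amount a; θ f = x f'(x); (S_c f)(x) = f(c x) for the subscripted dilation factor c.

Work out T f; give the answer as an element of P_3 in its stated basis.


the result is g(x) = (81/2)x^3 - 36x^2 + 4x

S_{-3} f = (27/2)x^3 + 9x^2 - 2x - 2
E_{-2/3} S_{-3} f = (27/2)x^3 - 18x^2 + 4x - 2/3
θ (E_{-2/3} ∘ S_{-3}) f = (81/2)x^3 - 36x^2 + 4x


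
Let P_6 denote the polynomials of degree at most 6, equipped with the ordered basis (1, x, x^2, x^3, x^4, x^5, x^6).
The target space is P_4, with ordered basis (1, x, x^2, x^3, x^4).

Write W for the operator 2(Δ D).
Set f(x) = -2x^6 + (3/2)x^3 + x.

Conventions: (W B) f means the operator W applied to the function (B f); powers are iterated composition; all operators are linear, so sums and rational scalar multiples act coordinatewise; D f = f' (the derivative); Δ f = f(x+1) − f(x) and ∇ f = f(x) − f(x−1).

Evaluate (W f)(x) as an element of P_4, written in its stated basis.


the image equals g(x) = -120x^4 - 240x^3 - 240x^2 - 102x - 15

D f = -12x^5 + (9/2)x^2 + 1
Δ D f = -60x^4 - 120x^3 - 120x^2 - 51x - 15/2
(2(Δ D)) f = -120x^4 - 240x^3 - 240x^2 - 102x - 15


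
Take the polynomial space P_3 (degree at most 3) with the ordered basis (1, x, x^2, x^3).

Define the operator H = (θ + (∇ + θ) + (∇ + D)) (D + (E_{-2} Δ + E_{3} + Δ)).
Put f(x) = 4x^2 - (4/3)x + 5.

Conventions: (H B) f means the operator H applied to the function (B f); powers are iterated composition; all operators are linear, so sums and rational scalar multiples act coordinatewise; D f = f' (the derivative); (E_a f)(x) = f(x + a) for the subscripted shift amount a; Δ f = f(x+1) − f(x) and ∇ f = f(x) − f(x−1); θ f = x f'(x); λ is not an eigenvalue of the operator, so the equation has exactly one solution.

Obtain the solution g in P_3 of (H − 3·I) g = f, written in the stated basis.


the result is g(x) = 4x^2 + (364/3)x + 165

write g with unknown coordinates in the stated basis and equate coefficients in (H − 3·I) g = f
solving from the highest basis element down gives g = 4x^2 + (364/3)x + 165
check: H g = 16x^2 + (1088/3)x + 500
so H g − 3·g = 4x^2 - (4/3)x + 5 = f ✓


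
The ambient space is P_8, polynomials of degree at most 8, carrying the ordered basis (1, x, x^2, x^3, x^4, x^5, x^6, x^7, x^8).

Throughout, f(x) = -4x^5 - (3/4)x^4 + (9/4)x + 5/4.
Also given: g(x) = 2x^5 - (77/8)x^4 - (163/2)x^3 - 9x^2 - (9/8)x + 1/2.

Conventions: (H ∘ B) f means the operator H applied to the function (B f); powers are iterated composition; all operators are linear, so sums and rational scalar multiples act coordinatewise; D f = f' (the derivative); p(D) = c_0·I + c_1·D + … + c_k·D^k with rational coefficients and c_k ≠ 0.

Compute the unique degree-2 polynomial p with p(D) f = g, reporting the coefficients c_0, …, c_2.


D^0 f = -4x^5 - (3/4)x^4 + (9/4)x + 5/4
D^1 f = -20x^4 - 3x^3 + 9/4
D^2 f = -80x^3 - 9x^2
matching coefficients of g against c_0 f + c_1 Df + … from the top degree down determines the c_i
solution: c_0 = -1/2, c_1 = 1/2, c_2 = 1

c_0 = -1/2, c_1 = 1/2, c_2 = 1
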